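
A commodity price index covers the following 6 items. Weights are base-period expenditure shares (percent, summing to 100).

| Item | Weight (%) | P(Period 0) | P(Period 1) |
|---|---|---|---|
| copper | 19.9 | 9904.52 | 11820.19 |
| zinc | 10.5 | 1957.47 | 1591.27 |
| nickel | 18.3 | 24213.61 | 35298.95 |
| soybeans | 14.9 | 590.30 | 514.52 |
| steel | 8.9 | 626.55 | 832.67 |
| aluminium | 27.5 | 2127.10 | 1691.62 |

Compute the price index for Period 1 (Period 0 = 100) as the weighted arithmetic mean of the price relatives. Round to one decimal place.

105.6

copper: 19.9 × (11820.19/9904.52) = 19.9 × 1.193414 = 23.7489
zinc: 10.5 × (1591.27/1957.47) = 10.5 × 0.812922 = 8.5357
nickel: 18.3 × (35298.95/24213.61) = 18.3 × 1.457814 = 26.6780
soybeans: 14.9 × (514.52/590.30) = 14.9 × 0.871625 = 12.9872
steel: 8.9 × (832.67/626.55) = 8.9 × 1.328976 = 11.8279
aluminium: 27.5 × (1691.62/2127.10) = 27.5 × 0.795271 = 21.8699
Index = Σ wᵢ·(p₁ᵢ/p₀ᵢ) = 23.7489 + 8.5357 + 26.6780 + 12.9872 + 11.8279 + 21.8699 = 105.6477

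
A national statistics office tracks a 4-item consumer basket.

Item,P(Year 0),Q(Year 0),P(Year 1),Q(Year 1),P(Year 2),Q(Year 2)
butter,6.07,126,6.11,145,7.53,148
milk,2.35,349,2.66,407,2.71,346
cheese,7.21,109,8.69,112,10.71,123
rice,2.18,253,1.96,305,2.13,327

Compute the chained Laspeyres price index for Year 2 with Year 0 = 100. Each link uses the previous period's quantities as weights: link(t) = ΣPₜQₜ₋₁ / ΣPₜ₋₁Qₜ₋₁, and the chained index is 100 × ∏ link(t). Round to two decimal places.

122.81

Link Year 0→Year 1:
ΣP(Year 1)Q(Year 0) = 6.11×126 + 2.66×349 + 8.69×109 + 1.96×253 = 769.86 + 928.34 + 947.21 + 495.88 = 3141.29
ΣP(Year 0)Q(Year 0) = 6.07×126 + 2.35×349 + 7.21×109 + 2.18×253 = 764.82 + 820.15 + 785.89 + 551.54 = 2922.4
link = 3141.29/2922.4 = 1.074901
Link Year 1→Year 2:
ΣP(Year 2)Q(Year 1) = 7.53×145 + 2.71×407 + 10.71×112 + 2.13×305 = 1091.85 + 1102.97 + 1199.52 + 649.65 = 4043.99
ΣP(Year 1)Q(Year 1) = 6.11×145 + 2.66×407 + 8.69×112 + 1.96×305 = 885.95 + 1082.62 + 973.28 + 597.8 = 3539.65
link = 4043.99/3539.65 = 1.142483
Chained index = 100 × 1.074901 × 1.142483 = 122.8056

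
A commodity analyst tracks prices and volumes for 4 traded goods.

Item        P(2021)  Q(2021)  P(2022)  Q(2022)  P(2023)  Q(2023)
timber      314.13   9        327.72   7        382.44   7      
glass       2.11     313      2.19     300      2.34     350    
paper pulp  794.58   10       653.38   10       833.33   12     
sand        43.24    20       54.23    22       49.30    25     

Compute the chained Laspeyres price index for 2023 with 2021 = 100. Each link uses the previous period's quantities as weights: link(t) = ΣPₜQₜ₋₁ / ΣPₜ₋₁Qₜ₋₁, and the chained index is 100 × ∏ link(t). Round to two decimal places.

109.66

Link 2021→2022:
ΣP(2022)Q(2021) = 327.72×9 + 2.19×313 + 653.38×10 + 54.23×20 = 2949.48 + 685.47 + 6533.8 + 1084.6 = 11253.35
ΣP(2021)Q(2021) = 314.13×9 + 2.11×313 + 794.58×10 + 43.24×20 = 2827.17 + 660.43 + 7945.8 + 864.8 = 12298.2
link = 11253.35/12298.2 = 0.915040
Link 2022→2023:
ΣP(2023)Q(2022) = 382.44×7 + 2.34×300 + 833.33×10 + 49.30×22 = 2677.08 + 702 + 8333.3 + 1084.6 = 12796.98
ΣP(2022)Q(2022) = 327.72×7 + 2.19×300 + 653.38×10 + 54.23×22 = 2294.04 + 657 + 6533.8 + 1193.06 = 10677.9
link = 12796.98/10677.9 = 1.198455
Chained index = 100 × 0.915040 × 1.198455 = 109.6635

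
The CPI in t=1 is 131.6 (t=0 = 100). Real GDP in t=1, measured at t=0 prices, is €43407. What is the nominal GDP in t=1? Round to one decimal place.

57123.6

Nominal = Real × (Index/100) = 43407 × (131.6/100)
        = 43407 × 1.316 = 57123.6120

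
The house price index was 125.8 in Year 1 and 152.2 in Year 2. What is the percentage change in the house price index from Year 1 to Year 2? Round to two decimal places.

20.99%

Change = (152.2 − 125.8) / 125.8 × 100
       = 26.4 / 125.8 × 100 = 20.9857%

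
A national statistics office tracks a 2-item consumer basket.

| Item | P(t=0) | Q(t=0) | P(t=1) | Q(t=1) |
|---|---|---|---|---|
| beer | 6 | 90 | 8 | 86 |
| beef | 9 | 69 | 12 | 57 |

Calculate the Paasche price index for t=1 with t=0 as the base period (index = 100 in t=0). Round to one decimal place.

133.3

Paasche price index uses current-period quantities as weights.
ΣP(t=1)·Q(t=1) = 8×86 + 12×57 = 688 + 684 = 1372
ΣP(t=0)·Q(t=1) = 6×86 + 9×57 = 516 + 513 = 1029
Index = 1372 / 1029 × 100 = 133.3333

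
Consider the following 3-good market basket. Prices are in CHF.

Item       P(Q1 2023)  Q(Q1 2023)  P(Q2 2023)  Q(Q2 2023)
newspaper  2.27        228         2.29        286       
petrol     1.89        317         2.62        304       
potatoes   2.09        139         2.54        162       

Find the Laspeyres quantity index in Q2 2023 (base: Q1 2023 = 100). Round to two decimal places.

111.03

Laspeyres quantity index uses base-period prices as weights.
ΣP(Q1 2023)·Q(Q2 2023) = 2.27×286 + 1.89×304 + 2.09×162 = 649.22 + 574.56 + 338.58 = 1562.36
ΣP(Q1 2023)·Q(Q1 2023) = 2.27×228 + 1.89×317 + 2.09×139 = 517.56 + 599.13 + 290.51 = 1407.2
Index = 1562.36 / 1407.2 × 100 = 111.0262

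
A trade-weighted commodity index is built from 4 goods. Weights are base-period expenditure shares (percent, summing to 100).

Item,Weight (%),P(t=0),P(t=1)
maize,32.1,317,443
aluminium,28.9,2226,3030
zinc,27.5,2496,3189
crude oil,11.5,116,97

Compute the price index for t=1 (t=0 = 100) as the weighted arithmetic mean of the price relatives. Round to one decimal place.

128.9

maize: 32.1 × (443/317) = 32.1 × 1.397476 = 44.8590
aluminium: 28.9 × (3030/2226) = 28.9 × 1.361186 = 39.3383
zinc: 27.5 × (3189/2496) = 27.5 × 1.277644 = 35.1352
crude oil: 11.5 × (97/116) = 11.5 × 0.836207 = 9.6164
Index = Σ wᵢ·(p₁ᵢ/p₀ᵢ) = 44.8590 + 39.3383 + 35.1352 + 9.6164 = 128.9489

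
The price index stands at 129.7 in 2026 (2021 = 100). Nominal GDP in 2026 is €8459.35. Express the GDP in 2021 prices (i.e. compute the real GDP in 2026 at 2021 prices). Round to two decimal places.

6522.24

Real = Nominal ÷ (Index/100) = 8459.35 ÷ (129.7/100)
     = 8459.35 ÷ 1.297 = 6522.2436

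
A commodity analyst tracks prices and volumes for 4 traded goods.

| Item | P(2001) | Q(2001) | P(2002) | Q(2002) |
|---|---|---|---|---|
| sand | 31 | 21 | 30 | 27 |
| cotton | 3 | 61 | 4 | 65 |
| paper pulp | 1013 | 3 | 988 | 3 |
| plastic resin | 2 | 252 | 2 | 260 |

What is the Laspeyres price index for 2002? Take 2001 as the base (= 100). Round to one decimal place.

Laspeyres price index uses base-period quantities as weights.
ΣP(2002)·Q(2001) = 30×21 + 4×61 + 988×3 + 2×252 = 630 + 244 + 2964 + 504 = 4342
ΣP(2001)·Q(2001) = 31×21 + 3×61 + 1013×3 + 2×252 = 651 + 183 + 3039 + 504 = 4377
Index = 4342 / 4377 × 100 = 99.2004

99.2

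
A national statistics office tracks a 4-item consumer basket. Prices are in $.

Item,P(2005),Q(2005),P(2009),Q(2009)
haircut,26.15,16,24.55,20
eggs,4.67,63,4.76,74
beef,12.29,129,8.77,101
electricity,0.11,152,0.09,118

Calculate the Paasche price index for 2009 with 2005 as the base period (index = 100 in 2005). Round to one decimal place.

Paasche price index uses current-period quantities as weights.
ΣP(2009)·Q(2009) = 24.55×20 + 4.76×74 + 8.77×101 + 0.09×118 = 491 + 352.24 + 885.77 + 10.62 = 1739.63
ΣP(2005)·Q(2009) = 26.15×20 + 4.67×74 + 12.29×101 + 0.11×118 = 523 + 345.58 + 1241.29 + 12.98 = 2122.85
Index = 1739.63 / 2122.85 × 100 = 81.9479

81.9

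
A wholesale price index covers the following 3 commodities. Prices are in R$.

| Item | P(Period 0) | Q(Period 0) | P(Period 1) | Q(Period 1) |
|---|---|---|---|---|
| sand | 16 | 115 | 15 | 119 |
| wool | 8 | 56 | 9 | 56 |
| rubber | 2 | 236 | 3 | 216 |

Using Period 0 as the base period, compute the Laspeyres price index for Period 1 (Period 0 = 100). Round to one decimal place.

106.4

Laspeyres price index uses base-period quantities as weights.
ΣP(Period 1)·Q(Period 0) = 15×115 + 9×56 + 3×236 = 1725 + 504 + 708 = 2937
ΣP(Period 0)·Q(Period 0) = 16×115 + 8×56 + 2×236 = 1840 + 448 + 472 = 2760
Index = 2937 / 2760 × 100 = 106.4130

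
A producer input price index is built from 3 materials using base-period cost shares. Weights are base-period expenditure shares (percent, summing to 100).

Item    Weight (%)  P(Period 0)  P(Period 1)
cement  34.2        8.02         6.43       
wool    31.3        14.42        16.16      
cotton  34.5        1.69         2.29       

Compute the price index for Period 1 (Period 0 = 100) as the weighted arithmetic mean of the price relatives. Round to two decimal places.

109.25

cement: 34.2 × (6.43/8.02) = 34.2 × 0.801746 = 27.4197
wool: 31.3 × (16.16/14.42) = 31.3 × 1.120666 = 35.0768
cotton: 34.5 × (2.29/1.69) = 34.5 × 1.355030 = 46.7485
Index = Σ wᵢ·(p₁ᵢ/p₀ᵢ) = 27.4197 + 35.0768 + 46.7485 = 109.2451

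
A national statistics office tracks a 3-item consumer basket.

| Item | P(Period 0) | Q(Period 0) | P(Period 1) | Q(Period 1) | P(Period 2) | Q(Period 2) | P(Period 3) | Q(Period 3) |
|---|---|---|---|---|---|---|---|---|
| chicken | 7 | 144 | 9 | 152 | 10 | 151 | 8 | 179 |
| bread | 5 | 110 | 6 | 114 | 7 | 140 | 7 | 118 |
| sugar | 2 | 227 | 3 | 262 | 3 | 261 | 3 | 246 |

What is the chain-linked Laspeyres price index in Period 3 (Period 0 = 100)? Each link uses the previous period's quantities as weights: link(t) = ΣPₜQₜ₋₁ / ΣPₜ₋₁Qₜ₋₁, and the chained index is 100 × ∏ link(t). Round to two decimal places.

Link Period 0→Period 1:
ΣP(Period 1)Q(Period 0) = 9×144 + 6×110 + 3×227 = 1296 + 660 + 681 = 2637
ΣP(Period 0)Q(Period 0) = 7×144 + 5×110 + 2×227 = 1008 + 550 + 454 = 2012
link = 2637/2012 = 1.310636
Link Period 1→Period 2:
ΣP(Period 2)Q(Period 1) = 10×152 + 7×114 + 3×262 = 1520 + 798 + 786 = 3104
ΣP(Period 1)Q(Period 1) = 9×152 + 6×114 + 3×262 = 1368 + 684 + 786 = 2838
link = 3104/2838 = 1.093728
Link Period 2→Period 3:
ΣP(Period 3)Q(Period 2) = 8×151 + 7×140 + 3×261 = 1208 + 980 + 783 = 2971
ΣP(Period 2)Q(Period 2) = 10×151 + 7×140 + 3×261 = 1510 + 980 + 783 = 3273
link = 2971/3273 = 0.907730
Chained index = 100 × 1.310636 × 1.093728 × 0.907730 = 130.1212

130.12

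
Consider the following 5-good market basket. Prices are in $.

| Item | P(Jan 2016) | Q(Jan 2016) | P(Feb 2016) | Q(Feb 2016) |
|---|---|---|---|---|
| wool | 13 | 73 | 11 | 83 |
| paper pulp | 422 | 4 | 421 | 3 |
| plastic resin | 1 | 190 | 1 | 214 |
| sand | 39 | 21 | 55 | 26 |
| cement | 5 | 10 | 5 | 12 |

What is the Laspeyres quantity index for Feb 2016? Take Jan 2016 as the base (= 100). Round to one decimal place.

Laspeyres quantity index uses base-period prices as weights.
ΣP(Jan 2016)·Q(Feb 2016) = 13×83 + 422×3 + 1×214 + 39×26 + 5×12 = 1079 + 1266 + 214 + 1014 + 60 = 3633
ΣP(Jan 2016)·Q(Jan 2016) = 13×73 + 422×4 + 1×190 + 39×21 + 5×10 = 949 + 1688 + 190 + 819 + 50 = 3696
Index = 3633 / 3696 × 100 = 98.2955

98.3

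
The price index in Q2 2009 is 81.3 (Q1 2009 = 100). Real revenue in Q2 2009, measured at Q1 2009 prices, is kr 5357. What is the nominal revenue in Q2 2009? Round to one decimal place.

4355.2

Nominal = Real × (Index/100) = 5357 × (81.3/100)
        = 5357 × 0.813 = 4355.2410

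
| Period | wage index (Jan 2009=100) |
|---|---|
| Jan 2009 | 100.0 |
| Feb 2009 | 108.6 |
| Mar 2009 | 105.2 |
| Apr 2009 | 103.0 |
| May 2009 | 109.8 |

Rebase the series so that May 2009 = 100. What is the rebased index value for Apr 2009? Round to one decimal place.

Rebased(Apr 2009) = 103.0 / 109.8 × 100 = 93.8069

93.8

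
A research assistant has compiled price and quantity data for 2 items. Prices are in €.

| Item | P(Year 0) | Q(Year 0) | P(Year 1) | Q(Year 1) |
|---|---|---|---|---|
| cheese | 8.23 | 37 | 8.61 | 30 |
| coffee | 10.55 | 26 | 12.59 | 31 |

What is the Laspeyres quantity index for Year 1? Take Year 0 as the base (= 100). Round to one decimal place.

99.2

Laspeyres quantity index uses base-period prices as weights.
ΣP(Year 0)·Q(Year 1) = 8.23×30 + 10.55×31 = 246.9 + 327.05 = 573.95
ΣP(Year 0)·Q(Year 0) = 8.23×37 + 10.55×26 = 304.51 + 274.3 = 578.81
Index = 573.95 / 578.81 × 100 = 99.1603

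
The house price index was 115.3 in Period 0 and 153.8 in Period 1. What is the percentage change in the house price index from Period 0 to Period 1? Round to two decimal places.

33.39%

Change = (153.8 − 115.3) / 115.3 × 100
       = 38.5 / 115.3 × 100 = 33.3912%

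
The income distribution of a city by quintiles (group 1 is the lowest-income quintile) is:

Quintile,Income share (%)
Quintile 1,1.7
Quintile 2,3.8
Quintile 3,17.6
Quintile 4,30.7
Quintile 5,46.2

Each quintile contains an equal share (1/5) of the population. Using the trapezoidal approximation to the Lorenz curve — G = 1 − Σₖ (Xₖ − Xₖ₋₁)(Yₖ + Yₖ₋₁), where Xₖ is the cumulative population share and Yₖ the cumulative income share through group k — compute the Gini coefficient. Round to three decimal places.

0.464

Cumulative income shares Yₖ: 0.0170, 0.0550, 0.2310, 0.5380, 1.0000
Σ (Xₖ−Xₖ₋₁)(Yₖ+Yₖ₋₁) = (1/5)(0.0170+0.0000) + (1/5)(0.0550+0.0170) + (1/5)(0.2310+0.0550) + (1/5)(0.5380+0.2310) + (1/5)(1.0000+0.5380)
  = 0.0034 + 0.0144 + 0.0572 + 0.1538 + 0.3076 = 0.5364
G = 1 − 0.5364 = 0.4636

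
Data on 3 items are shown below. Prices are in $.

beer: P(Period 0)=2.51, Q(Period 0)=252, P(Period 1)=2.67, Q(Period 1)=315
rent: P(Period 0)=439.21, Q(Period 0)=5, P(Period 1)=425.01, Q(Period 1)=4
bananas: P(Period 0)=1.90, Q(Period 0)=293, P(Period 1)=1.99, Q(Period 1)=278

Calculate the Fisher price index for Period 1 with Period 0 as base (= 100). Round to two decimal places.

100.24

Laspeyres component (base-period weights):
ΣP(Period 1)Q(Period 0) = 2.67×252 + 425.01×5 + 1.99×293 = 672.84 + 2125.05 + 583.07 = 3380.96
ΣP(Period 0)Q(Period 0) = 2.51×252 + 439.21×5 + 1.90×293 = 632.52 + 2196.05 + 556.7 = 3385.27
L = 3380.96 / 3385.27 × 100 = 99.8727
Paasche component (current-period weights):
ΣP(Period 1)Q(Period 1) = 2.67×315 + 425.01×4 + 1.99×278 = 841.05 + 1700.04 + 553.22 = 3094.31
ΣP(Period 0)Q(Period 1) = 2.51×315 + 439.21×4 + 1.90×278 = 790.65 + 1756.84 + 528.2 = 3075.69
P = 3094.31 / 3075.69 × 100 = 100.6054
Fisher = √(L × P) = √(99.8727 × 100.6054) = 100.2384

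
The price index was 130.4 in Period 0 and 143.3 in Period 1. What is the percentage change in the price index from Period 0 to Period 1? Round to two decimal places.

Change = (143.3 − 130.4) / 130.4 × 100
       = 12.9 / 130.4 × 100 = 9.8926%

9.89%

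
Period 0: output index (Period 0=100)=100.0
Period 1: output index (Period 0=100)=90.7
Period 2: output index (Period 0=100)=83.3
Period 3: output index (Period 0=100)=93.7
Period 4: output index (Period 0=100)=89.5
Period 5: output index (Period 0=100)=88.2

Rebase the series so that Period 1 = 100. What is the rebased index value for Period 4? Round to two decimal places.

Rebased(Period 4) = 89.5 / 90.7 × 100 = 98.6770

98.68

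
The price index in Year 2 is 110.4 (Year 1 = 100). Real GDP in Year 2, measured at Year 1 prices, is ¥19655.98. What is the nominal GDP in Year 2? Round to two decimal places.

Nominal = Real × (Index/100) = 19655.98 × (110.4/100)
        = 19655.98 × 1.104 = 21700.2019

21700.20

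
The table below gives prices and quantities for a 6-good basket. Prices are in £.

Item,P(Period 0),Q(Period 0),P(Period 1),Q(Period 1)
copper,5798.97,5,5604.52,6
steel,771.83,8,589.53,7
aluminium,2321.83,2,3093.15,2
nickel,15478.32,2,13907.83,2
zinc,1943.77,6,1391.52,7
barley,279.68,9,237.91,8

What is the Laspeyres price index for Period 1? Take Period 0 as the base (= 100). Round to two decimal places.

Laspeyres price index uses base-period quantities as weights.
ΣP(Period 1)·Q(Period 0) = 5604.52×5 + 589.53×8 + 3093.15×2 + 13907.83×2 + 1391.52×6 + 237.91×9 = 28022.6 + 4716.24 + 6186.3 + 27815.66 + 8349.12 + 2141.19 = 77231.11
ΣP(Period 0)·Q(Period 0) = 5798.97×5 + 771.83×8 + 2321.83×2 + 15478.32×2 + 1943.77×6 + 279.68×9 = 28994.85 + 6174.64 + 4643.66 + 30956.64 + 11662.62 + 2517.12 = 84949.53
Index = 77231.11 / 84949.53 × 100 = 90.9141

90.91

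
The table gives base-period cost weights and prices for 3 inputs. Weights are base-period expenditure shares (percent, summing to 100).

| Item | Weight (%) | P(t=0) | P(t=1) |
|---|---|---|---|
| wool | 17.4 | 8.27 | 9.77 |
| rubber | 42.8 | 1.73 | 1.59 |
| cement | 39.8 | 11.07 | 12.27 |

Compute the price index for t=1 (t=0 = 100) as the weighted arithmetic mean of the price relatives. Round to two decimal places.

wool: 17.4 × (9.77/8.27) = 17.4 × 1.181378 = 20.5560
rubber: 42.8 × (1.59/1.73) = 42.8 × 0.919075 = 39.3364
cement: 39.8 × (12.27/11.07) = 39.8 × 1.108401 = 44.1144
Index = Σ wᵢ·(p₁ᵢ/p₀ᵢ) = 20.5560 + 39.3364 + 44.1144 = 104.0068

104.01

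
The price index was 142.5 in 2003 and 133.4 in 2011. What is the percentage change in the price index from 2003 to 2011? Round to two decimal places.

Change = (133.4 − 142.5) / 142.5 × 100
       = -9.1 / 142.5 × 100 = -6.3860%

-6.39%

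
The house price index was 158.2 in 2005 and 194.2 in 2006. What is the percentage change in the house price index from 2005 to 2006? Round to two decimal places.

22.76%

Change = (194.2 − 158.2) / 158.2 × 100
       = 36.0 / 158.2 × 100 = 22.7560%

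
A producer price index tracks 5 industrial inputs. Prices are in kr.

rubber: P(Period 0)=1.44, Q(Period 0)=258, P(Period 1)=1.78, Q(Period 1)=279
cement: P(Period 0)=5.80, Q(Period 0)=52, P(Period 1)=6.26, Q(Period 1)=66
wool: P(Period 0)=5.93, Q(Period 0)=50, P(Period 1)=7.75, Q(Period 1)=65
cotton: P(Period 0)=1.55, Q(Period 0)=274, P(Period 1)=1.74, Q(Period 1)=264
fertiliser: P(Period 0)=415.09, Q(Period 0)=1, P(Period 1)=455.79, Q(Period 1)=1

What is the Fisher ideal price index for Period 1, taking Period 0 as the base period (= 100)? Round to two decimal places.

Laspeyres component (base-period weights):
ΣP(Period 1)Q(Period 0) = 1.78×258 + 6.26×52 + 7.75×50 + 1.74×274 + 455.79×1 = 459.24 + 325.52 + 387.5 + 476.76 + 455.79 = 2104.81
ΣP(Period 0)Q(Period 0) = 1.44×258 + 5.80×52 + 5.93×50 + 1.55×274 + 415.09×1 = 371.52 + 301.6 + 296.5 + 424.7 + 415.09 = 1809.41
L = 2104.81 / 1809.41 × 100 = 116.3258
Paasche component (current-period weights):
ΣP(Period 1)Q(Period 1) = 1.78×279 + 6.26×66 + 7.75×65 + 1.74×264 + 455.79×1 = 496.62 + 413.16 + 503.75 + 459.36 + 455.79 = 2328.68
ΣP(Period 0)Q(Period 1) = 1.44×279 + 5.80×66 + 5.93×65 + 1.55×264 + 415.09×1 = 401.76 + 382.8 + 385.45 + 409.2 + 415.09 = 1994.3
P = 2328.68 / 1994.3 × 100 = 116.7668
Fisher = √(L × P) = √(116.3258 × 116.7668) = 116.5461

116.55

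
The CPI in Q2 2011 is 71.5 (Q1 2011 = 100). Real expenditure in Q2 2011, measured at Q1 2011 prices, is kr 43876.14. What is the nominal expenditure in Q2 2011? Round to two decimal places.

Nominal = Real × (Index/100) = 43876.14 × (71.5/100)
        = 43876.14 × 0.715 = 31371.4401

31371.44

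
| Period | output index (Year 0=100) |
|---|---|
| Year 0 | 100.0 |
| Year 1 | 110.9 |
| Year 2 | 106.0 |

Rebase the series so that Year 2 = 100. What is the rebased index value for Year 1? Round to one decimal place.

Rebased(Year 1) = 110.9 / 106.0 × 100 = 104.6226

104.6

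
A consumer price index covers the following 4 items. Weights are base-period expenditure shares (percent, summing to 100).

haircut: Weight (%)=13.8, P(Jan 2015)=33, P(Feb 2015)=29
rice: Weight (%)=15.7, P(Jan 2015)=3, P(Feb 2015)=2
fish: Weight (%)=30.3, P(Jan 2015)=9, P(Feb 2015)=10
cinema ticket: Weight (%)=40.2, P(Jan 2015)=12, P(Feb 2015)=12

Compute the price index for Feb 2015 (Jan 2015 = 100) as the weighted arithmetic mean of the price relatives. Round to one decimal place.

haircut: 13.8 × (29/33) = 13.8 × 0.878788 = 12.1273
rice: 15.7 × (2/3) = 15.7 × 0.666667 = 10.4667
fish: 30.3 × (10/9) = 30.3 × 1.111111 = 33.6667
cinema ticket: 40.2 × (12/12) = 40.2 × 1.000000 = 40.2000
Index = Σ wᵢ·(p₁ᵢ/p₀ᵢ) = 12.1273 + 10.4667 + 33.6667 + 40.2000 = 96.4606

96.5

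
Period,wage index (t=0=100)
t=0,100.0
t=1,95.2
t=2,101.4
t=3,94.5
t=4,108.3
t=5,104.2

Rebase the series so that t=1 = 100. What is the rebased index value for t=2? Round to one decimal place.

106.5

Rebased(t=2) = 101.4 / 95.2 × 100 = 106.5126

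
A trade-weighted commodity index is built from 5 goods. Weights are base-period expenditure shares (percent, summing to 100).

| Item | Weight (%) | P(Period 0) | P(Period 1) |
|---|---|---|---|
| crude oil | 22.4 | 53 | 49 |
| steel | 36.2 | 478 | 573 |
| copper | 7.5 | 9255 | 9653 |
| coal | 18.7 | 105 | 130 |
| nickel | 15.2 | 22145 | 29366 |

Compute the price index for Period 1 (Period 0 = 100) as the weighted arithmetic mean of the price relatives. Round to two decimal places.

crude oil: 22.4 × (49/53) = 22.4 × 0.924528 = 20.7094
steel: 36.2 × (573/478) = 36.2 × 1.198745 = 43.3946
copper: 7.5 × (9653/9255) = 7.5 × 1.043004 = 7.8225
coal: 18.7 × (130/105) = 18.7 × 1.238095 = 23.1524
nickel: 15.2 × (29366/22145) = 15.2 × 1.326078 = 20.1564
Index = Σ wᵢ·(p₁ᵢ/p₀ᵢ) = 20.7094 + 43.3946 + 7.8225 + 23.1524 + 20.1564 = 115.2353

115.24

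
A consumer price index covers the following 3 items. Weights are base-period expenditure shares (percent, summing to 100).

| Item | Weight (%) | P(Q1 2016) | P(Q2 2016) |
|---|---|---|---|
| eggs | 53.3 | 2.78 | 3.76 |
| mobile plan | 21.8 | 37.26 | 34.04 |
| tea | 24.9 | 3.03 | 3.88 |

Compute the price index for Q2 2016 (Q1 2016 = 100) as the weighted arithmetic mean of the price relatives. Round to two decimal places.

eggs: 53.3 × (3.76/2.78) = 53.3 × 1.352518 = 72.0892
mobile plan: 21.8 × (34.04/37.26) = 21.8 × 0.913580 = 19.9160
tea: 24.9 × (3.88/3.03) = 24.9 × 1.280528 = 31.8851
Index = Σ wᵢ·(p₁ᵢ/p₀ᵢ) = 72.0892 + 19.9160 + 31.8851 = 123.8904

123.89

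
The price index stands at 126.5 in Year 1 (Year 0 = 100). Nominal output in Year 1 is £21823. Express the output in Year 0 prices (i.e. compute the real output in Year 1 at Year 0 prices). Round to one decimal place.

Real = Nominal ÷ (Index/100) = 21823 ÷ (126.5/100)
     = 21823 ÷ 1.265 = 17251.3834

17251.4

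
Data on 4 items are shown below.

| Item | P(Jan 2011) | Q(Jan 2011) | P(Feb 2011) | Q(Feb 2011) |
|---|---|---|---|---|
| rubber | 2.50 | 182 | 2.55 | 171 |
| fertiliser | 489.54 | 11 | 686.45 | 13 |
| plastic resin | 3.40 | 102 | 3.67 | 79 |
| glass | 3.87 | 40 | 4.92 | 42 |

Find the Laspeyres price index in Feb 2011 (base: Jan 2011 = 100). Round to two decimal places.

Laspeyres price index uses base-period quantities as weights.
ΣP(Feb 2011)·Q(Jan 2011) = 2.55×182 + 686.45×11 + 3.67×102 + 4.92×40 = 464.1 + 7550.95 + 374.34 + 196.8 = 8586.19
ΣP(Jan 2011)·Q(Jan 2011) = 2.50×182 + 489.54×11 + 3.40×102 + 3.87×40 = 455 + 5384.94 + 346.8 + 154.8 = 6341.54
Index = 8586.19 / 6341.54 × 100 = 135.3960

135.40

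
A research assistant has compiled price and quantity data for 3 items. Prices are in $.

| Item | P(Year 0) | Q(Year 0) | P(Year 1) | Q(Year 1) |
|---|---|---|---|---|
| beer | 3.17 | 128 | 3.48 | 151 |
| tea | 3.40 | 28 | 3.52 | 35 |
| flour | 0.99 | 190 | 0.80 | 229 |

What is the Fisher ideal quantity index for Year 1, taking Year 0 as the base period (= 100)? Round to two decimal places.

119.58

Laspeyres component (base-period weights):
ΣP(Year 0)Q(Year 1) = 3.17×151 + 3.40×35 + 0.99×229 = 478.67 + 119 + 226.71 = 824.38
ΣP(Year 0)Q(Year 0) = 3.17×128 + 3.40×28 + 0.99×190 = 405.76 + 95.2 + 188.1 = 689.06
L = 824.38 / 689.06 × 100 = 119.6383
Paasche component (current-period weights):
ΣP(Year 1)Q(Year 1) = 3.48×151 + 3.52×35 + 0.80×229 = 525.48 + 123.2 + 183.2 = 831.88
ΣP(Year 1)Q(Year 0) = 3.48×128 + 3.52×28 + 0.80×190 = 445.44 + 98.56 + 152 = 696
P = 831.88 / 696 × 100 = 119.5230
Fisher = √(L × P) = √(119.6383 × 119.5230) = 119.5807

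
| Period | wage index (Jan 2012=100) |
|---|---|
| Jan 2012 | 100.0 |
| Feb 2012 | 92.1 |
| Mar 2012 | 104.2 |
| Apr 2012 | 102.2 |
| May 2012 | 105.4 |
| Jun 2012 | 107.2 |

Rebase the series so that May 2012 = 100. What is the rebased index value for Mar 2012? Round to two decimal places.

Rebased(Mar 2012) = 104.2 / 105.4 × 100 = 98.8615

98.86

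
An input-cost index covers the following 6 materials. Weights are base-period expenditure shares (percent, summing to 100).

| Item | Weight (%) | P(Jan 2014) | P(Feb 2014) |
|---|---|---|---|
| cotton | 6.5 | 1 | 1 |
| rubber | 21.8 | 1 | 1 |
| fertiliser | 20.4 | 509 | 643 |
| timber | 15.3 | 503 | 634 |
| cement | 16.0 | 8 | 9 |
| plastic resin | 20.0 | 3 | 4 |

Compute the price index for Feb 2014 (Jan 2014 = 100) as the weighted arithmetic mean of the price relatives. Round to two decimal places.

118.02

cotton: 6.5 × (1/1) = 6.5 × 1.000000 = 6.5000
rubber: 21.8 × (1/1) = 21.8 × 1.000000 = 21.8000
fertiliser: 20.4 × (643/509) = 20.4 × 1.263261 = 25.7705
timber: 15.3 × (634/503) = 15.3 × 1.260437 = 19.2847
cement: 16.0 × (9/8) = 16.0 × 1.125000 = 18.0000
plastic resin: 20.0 × (4/3) = 20.0 × 1.333333 = 26.6667
Index = Σ wᵢ·(p₁ᵢ/p₀ᵢ) = 6.5000 + 21.8000 + 25.7705 + 19.2847 + 18.0000 + 26.6667 = 118.0219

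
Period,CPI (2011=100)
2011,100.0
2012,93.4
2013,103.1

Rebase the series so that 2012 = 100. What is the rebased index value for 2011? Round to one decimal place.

Rebased(2011) = 100.0 / 93.4 × 100 = 107.0664

107.1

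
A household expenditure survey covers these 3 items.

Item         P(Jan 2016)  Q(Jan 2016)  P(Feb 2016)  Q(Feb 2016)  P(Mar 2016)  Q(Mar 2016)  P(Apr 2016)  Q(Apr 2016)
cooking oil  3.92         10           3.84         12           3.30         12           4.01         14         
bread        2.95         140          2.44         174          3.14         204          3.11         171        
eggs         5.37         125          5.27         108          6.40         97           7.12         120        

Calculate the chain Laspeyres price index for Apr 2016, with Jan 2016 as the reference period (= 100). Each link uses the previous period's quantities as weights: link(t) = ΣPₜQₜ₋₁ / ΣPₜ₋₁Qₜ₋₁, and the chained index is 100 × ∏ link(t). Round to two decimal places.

119.87

Link Jan 2016→Feb 2016:
ΣP(Feb 2016)Q(Jan 2016) = 3.84×10 + 2.44×140 + 5.27×125 = 38.4 + 341.6 + 658.75 = 1038.75
ΣP(Jan 2016)Q(Jan 2016) = 3.92×10 + 2.95×140 + 5.37×125 = 39.2 + 413 + 671.25 = 1123.45
link = 1038.75/1123.45 = 0.924607
Link Feb 2016→Mar 2016:
ΣP(Mar 2016)Q(Feb 2016) = 3.30×12 + 3.14×174 + 6.40×108 = 39.6 + 546.36 + 691.2 = 1277.16
ΣP(Feb 2016)Q(Feb 2016) = 3.84×12 + 2.44×174 + 5.27×108 = 46.08 + 424.56 + 569.16 = 1039.8
link = 1277.16/1039.8 = 1.228275
Link Mar 2016→Apr 2016:
ΣP(Apr 2016)Q(Mar 2016) = 4.01×12 + 3.11×204 + 7.12×97 = 48.12 + 634.44 + 690.64 = 1373.2
ΣP(Mar 2016)Q(Mar 2016) = 3.30×12 + 3.14×204 + 6.40×97 = 39.6 + 640.56 + 620.8 = 1300.96
link = 1373.2/1300.96 = 1.055528
Chained index = 100 × 0.924607 × 1.228275 × 1.055528 = 119.8733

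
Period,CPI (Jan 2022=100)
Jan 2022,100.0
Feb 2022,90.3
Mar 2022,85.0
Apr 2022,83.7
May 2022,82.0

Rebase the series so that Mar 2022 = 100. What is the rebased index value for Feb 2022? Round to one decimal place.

Rebased(Feb 2022) = 90.3 / 85.0 × 100 = 106.2353

106.2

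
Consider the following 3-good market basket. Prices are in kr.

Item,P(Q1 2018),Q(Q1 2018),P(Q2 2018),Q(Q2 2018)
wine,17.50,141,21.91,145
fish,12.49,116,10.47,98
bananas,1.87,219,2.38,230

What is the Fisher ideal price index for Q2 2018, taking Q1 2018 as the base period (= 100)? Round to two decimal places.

112.43

Laspeyres component (base-period weights):
ΣP(Q2 2018)Q(Q1 2018) = 21.91×141 + 10.47×116 + 2.38×219 = 3089.31 + 1214.52 + 521.22 = 4825.05
ΣP(Q1 2018)Q(Q1 2018) = 17.50×141 + 12.49×116 + 1.87×219 = 2467.5 + 1448.84 + 409.53 = 4325.87
L = 4825.05 / 4325.87 × 100 = 111.5394
Paasche component (current-period weights):
ΣP(Q2 2018)Q(Q2 2018) = 21.91×145 + 10.47×98 + 2.38×230 = 3176.95 + 1026.06 + 547.4 = 4750.41
ΣP(Q1 2018)Q(Q2 2018) = 17.50×145 + 12.49×98 + 1.87×230 = 2537.5 + 1224.02 + 430.1 = 4191.62
P = 4750.41 / 4191.62 × 100 = 113.3311
Fisher = √(L × P) = √(111.5394 × 113.3311) = 112.4317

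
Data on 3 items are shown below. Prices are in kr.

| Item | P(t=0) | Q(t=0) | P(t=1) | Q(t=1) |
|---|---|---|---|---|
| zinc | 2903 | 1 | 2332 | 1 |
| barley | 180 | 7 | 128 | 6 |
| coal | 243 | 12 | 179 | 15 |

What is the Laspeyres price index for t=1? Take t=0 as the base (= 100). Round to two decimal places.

Laspeyres price index uses base-period quantities as weights.
ΣP(t=1)·Q(t=0) = 2332×1 + 128×7 + 179×12 = 2332 + 896 + 2148 = 5376
ΣP(t=0)·Q(t=0) = 2903×1 + 180×7 + 243×12 = 2903 + 1260 + 2916 = 7079
Index = 5376 / 7079 × 100 = 75.9429

75.94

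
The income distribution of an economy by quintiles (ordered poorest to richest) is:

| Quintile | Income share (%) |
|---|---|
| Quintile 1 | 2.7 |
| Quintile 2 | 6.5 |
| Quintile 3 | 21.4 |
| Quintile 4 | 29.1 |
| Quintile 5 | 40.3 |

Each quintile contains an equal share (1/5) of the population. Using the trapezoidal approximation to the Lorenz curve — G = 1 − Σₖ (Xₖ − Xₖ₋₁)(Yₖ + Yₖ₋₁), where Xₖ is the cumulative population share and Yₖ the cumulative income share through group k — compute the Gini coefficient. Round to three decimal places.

0.391

Cumulative income shares Yₖ: 0.0270, 0.0920, 0.3060, 0.5970, 1.0000
Σ (Xₖ−Xₖ₋₁)(Yₖ+Yₖ₋₁) = (1/5)(0.0270+0.0000) + (1/5)(0.0920+0.0270) + (1/5)(0.3060+0.0920) + (1/5)(0.5970+0.3060) + (1/5)(1.0000+0.5970)
  = 0.0054 + 0.0238 + 0.0796 + 0.1806 + 0.3194 = 0.6088
G = 1 − 0.6088 = 0.3912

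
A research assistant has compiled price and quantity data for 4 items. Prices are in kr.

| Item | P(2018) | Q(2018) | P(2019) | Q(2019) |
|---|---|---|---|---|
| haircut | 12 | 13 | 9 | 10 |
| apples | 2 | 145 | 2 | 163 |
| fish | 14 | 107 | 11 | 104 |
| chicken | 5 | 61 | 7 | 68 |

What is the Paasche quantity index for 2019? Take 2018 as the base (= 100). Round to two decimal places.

Paasche quantity index uses current-period prices as weights.
ΣP(2019)·Q(2019) = 9×10 + 2×163 + 11×104 + 7×68 = 90 + 326 + 1144 + 476 = 2036
ΣP(2019)·Q(2018) = 9×13 + 2×145 + 11×107 + 7×61 = 117 + 290 + 1177 + 427 = 2011
Index = 2036 / 2011 × 100 = 101.2432

101.24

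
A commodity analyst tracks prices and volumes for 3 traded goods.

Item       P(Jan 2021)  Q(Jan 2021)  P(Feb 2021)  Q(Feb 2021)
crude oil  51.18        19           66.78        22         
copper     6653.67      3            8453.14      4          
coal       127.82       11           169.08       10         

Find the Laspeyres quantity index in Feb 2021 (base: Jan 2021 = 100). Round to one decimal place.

129.9

Laspeyres quantity index uses base-period prices as weights.
ΣP(Jan 2021)·Q(Feb 2021) = 51.18×22 + 6653.67×4 + 127.82×10 = 1125.96 + 26614.68 + 1278.2 = 29018.84
ΣP(Jan 2021)·Q(Jan 2021) = 51.18×19 + 6653.67×3 + 127.82×11 = 972.42 + 19961.01 + 1406.02 = 22339.45
Index = 29018.84 / 22339.45 × 100 = 129.8995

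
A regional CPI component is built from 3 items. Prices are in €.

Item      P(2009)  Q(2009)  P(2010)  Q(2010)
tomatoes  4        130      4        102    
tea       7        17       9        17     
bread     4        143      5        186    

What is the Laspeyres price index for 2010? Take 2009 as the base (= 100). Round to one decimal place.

114.6

Laspeyres price index uses base-period quantities as weights.
ΣP(2010)·Q(2009) = 4×130 + 9×17 + 5×143 = 520 + 153 + 715 = 1388
ΣP(2009)·Q(2009) = 4×130 + 7×17 + 4×143 = 520 + 119 + 572 = 1211
Index = 1388 / 1211 × 100 = 114.6160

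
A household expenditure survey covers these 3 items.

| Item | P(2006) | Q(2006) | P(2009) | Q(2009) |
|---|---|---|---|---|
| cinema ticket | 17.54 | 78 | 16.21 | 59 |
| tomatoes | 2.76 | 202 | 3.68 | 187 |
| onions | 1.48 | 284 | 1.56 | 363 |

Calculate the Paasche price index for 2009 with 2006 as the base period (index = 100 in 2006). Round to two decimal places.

Paasche price index uses current-period quantities as weights.
ΣP(2009)·Q(2009) = 16.21×59 + 3.68×187 + 1.56×363 = 956.39 + 688.16 + 566.28 = 2210.83
ΣP(2006)·Q(2009) = 17.54×59 + 2.76×187 + 1.48×363 = 1034.86 + 516.12 + 537.24 = 2088.22
Index = 2210.83 / 2088.22 × 100 = 105.8715

105.87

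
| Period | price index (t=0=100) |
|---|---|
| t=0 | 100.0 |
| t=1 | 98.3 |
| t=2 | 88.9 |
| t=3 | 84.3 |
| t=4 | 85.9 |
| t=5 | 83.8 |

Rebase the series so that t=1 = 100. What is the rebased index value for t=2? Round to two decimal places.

Rebased(t=2) = 88.9 / 98.3 × 100 = 90.4374

90.44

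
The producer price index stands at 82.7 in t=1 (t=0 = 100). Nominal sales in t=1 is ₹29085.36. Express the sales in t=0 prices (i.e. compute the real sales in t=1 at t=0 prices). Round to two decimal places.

Real = Nominal ÷ (Index/100) = 29085.36 ÷ (82.7/100)
     = 29085.36 ÷ 0.827 = 35169.7219

35169.72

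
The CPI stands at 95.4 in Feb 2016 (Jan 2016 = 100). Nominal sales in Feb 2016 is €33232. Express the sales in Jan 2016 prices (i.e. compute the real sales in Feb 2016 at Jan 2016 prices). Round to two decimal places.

Real = Nominal ÷ (Index/100) = 33232 ÷ (95.4/100)
     = 33232 ÷ 0.954 = 34834.3816

34834.38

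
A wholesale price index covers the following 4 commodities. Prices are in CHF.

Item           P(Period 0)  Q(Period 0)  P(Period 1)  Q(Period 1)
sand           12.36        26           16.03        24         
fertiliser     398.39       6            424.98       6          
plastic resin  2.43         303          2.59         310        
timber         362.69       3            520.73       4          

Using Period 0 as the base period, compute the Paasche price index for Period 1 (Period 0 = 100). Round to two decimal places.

119.00

Paasche price index uses current-period quantities as weights.
ΣP(Period 1)·Q(Period 1) = 16.03×24 + 424.98×6 + 2.59×310 + 520.73×4 = 384.72 + 2549.88 + 802.9 + 2082.92 = 5820.42
ΣP(Period 0)·Q(Period 1) = 12.36×24 + 398.39×6 + 2.43×310 + 362.69×4 = 296.64 + 2390.34 + 753.3 + 1450.76 = 4891.04
Index = 5820.42 / 4891.04 × 100 = 119.0017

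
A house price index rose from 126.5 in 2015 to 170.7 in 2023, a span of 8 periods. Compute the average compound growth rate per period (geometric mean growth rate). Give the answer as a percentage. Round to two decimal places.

3.82%

Growth factor = (170.7/126.5)^(1/8) = (1.349407)^(1/8) = 1.038169
Growth rate = 1.038169 − 1 = 0.038169 = 3.8169%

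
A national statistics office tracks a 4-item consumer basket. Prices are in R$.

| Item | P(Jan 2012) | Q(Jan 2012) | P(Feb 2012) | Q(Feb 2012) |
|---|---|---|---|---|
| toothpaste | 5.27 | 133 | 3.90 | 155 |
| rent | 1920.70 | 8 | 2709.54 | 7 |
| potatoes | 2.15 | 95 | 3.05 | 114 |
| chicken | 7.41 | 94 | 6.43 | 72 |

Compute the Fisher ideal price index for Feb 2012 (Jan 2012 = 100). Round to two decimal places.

Laspeyres component (base-period weights):
ΣP(Feb 2012)Q(Jan 2012) = 3.90×133 + 2709.54×8 + 3.05×95 + 6.43×94 = 518.7 + 21676.32 + 289.75 + 604.42 = 23089.19
ΣP(Jan 2012)Q(Jan 2012) = 5.27×133 + 1920.70×8 + 2.15×95 + 7.41×94 = 700.91 + 15365.6 + 204.25 + 696.54 = 16967.3
L = 23089.19 / 16967.3 × 100 = 136.0805
Paasche component (current-period weights):
ΣP(Feb 2012)Q(Feb 2012) = 3.90×155 + 2709.54×7 + 3.05×114 + 6.43×72 = 604.5 + 18966.78 + 347.7 + 462.96 = 20381.94
ΣP(Jan 2012)Q(Feb 2012) = 5.27×155 + 1920.70×7 + 2.15×114 + 7.41×72 = 816.85 + 13444.9 + 245.1 + 533.52 = 15040.37
P = 20381.94 / 15040.37 × 100 = 135.5149
Fisher = √(L × P) = √(136.0805 × 135.5149) = 135.7974

135.80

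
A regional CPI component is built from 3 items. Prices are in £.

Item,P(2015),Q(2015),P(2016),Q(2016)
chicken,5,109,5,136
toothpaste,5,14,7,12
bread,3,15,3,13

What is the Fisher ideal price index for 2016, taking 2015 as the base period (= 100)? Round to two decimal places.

Laspeyres component (base-period weights):
ΣP(2016)Q(2015) = 5×109 + 7×14 + 3×15 = 545 + 98 + 45 = 688
ΣP(2015)Q(2015) = 5×109 + 5×14 + 3×15 = 545 + 70 + 45 = 660
L = 688 / 660 × 100 = 104.2424
Paasche component (current-period weights):
ΣP(2016)Q(2016) = 5×136 + 7×12 + 3×13 = 680 + 84 + 39 = 803
ΣP(2015)Q(2016) = 5×136 + 5×12 + 3×13 = 680 + 60 + 39 = 779
P = 803 / 779 × 100 = 103.0809
Fisher = √(L × P) = √(104.2424 × 103.0809) = 103.6600

103.66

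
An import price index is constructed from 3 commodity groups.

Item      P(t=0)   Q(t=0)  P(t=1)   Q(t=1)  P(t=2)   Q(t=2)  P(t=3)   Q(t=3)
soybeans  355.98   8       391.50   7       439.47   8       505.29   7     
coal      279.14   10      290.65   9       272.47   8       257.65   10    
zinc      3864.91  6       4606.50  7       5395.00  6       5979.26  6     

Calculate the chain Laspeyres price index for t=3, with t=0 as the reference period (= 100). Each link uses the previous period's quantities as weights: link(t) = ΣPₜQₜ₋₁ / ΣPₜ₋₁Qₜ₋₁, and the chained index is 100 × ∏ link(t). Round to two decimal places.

148.33

Link t=0→t=1:
ΣP(t=1)Q(t=0) = 391.50×8 + 290.65×10 + 4606.50×6 = 3132 + 2906.5 + 27639 = 33677.5
ΣP(t=0)Q(t=0) = 355.98×8 + 279.14×10 + 3864.91×6 = 2847.84 + 2791.4 + 23189.46 = 28828.7
link = 33677.5/28828.7 = 1.168194
Link t=1→t=2:
ΣP(t=2)Q(t=1) = 439.47×7 + 272.47×9 + 5395.00×7 = 3076.29 + 2452.23 + 37765 = 43293.52
ΣP(t=1)Q(t=1) = 391.50×7 + 290.65×9 + 4606.50×7 = 2740.5 + 2615.85 + 32245.5 = 37601.85
link = 43293.52/37601.85 = 1.151367
Link t=2→t=3:
ΣP(t=3)Q(t=2) = 505.29×8 + 257.65×8 + 5979.26×6 = 4042.32 + 2061.2 + 35875.56 = 41979.08
ΣP(t=2)Q(t=2) = 439.47×8 + 272.47×8 + 5395.00×6 = 3515.76 + 2179.76 + 32370 = 38065.52
link = 41979.08/38065.52 = 1.102811
Chained index = 100 × 1.168194 × 1.151367 × 1.102811 = 148.3302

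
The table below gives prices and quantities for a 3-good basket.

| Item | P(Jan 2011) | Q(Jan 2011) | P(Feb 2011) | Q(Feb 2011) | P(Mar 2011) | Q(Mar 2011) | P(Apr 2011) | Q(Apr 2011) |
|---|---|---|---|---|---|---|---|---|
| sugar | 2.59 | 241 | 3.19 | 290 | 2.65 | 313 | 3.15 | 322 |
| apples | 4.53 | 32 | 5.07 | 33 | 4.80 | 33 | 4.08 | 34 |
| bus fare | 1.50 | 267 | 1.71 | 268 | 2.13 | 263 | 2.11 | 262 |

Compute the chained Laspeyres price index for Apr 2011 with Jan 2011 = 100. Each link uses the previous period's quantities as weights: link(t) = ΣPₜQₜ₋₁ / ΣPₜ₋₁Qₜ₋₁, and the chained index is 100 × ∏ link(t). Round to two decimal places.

Link Jan 2011→Feb 2011:
ΣP(Feb 2011)Q(Jan 2011) = 3.19×241 + 5.07×32 + 1.71×267 = 768.79 + 162.24 + 456.57 = 1387.6
ΣP(Jan 2011)Q(Jan 2011) = 2.59×241 + 4.53×32 + 1.50×267 = 624.19 + 144.96 + 400.5 = 1169.65
link = 1387.6/1169.65 = 1.186338
Link Feb 2011→Mar 2011:
ΣP(Mar 2011)Q(Feb 2011) = 2.65×290 + 4.80×33 + 2.13×268 = 768.5 + 158.4 + 570.84 = 1497.74
ΣP(Feb 2011)Q(Feb 2011) = 3.19×290 + 5.07×33 + 1.71×268 = 925.1 + 167.31 + 458.28 = 1550.69
link = 1497.74/1550.69 = 0.965854
Link Mar 2011→Apr 2011:
ΣP(Apr 2011)Q(Mar 2011) = 3.15×313 + 4.08×33 + 2.11×263 = 985.95 + 134.64 + 554.93 = 1675.52
ΣP(Mar 2011)Q(Mar 2011) = 2.65×313 + 4.80×33 + 2.13×263 = 829.45 + 158.4 + 560.19 = 1548.04
link = 1675.52/1548.04 = 1.082349
Chained index = 100 × 1.186338 × 0.965854 × 1.082349 = 124.0187

124.02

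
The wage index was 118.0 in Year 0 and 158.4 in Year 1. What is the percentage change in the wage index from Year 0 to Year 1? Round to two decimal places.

34.24%

Change = (158.4 − 118.0) / 118.0 × 100
       = 40.4 / 118.0 × 100 = 34.2373%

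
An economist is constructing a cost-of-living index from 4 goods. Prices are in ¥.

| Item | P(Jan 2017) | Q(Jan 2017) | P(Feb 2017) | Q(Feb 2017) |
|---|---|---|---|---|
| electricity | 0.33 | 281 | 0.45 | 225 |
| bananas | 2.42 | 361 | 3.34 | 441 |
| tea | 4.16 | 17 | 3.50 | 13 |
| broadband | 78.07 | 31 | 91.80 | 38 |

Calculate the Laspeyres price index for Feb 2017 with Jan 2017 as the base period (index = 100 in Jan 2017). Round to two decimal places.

Laspeyres price index uses base-period quantities as weights.
ΣP(Feb 2017)·Q(Jan 2017) = 0.45×281 + 3.34×361 + 3.50×17 + 91.80×31 = 126.45 + 1205.74 + 59.5 + 2845.8 = 4237.49
ΣP(Jan 2017)·Q(Jan 2017) = 0.33×281 + 2.42×361 + 4.16×17 + 78.07×31 = 92.73 + 873.62 + 70.72 + 2420.17 = 3457.24
Index = 4237.49 / 3457.24 × 100 = 122.5686

122.57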